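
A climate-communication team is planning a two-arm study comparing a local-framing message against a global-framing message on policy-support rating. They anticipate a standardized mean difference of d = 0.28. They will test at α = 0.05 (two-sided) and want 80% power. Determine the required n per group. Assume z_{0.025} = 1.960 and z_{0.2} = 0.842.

For two independent groups with equal n: n = 2·((z_{α/2} + z_β) / d)².
z_{α/2} + z_β = 1.960 + 0.842 = 2.802.
n = 2 × (2.802 / 0.28)² = 2 × 10.007² = 2 × 100.14 = 200.3.
Round up to the next whole participant.

n = 201 per group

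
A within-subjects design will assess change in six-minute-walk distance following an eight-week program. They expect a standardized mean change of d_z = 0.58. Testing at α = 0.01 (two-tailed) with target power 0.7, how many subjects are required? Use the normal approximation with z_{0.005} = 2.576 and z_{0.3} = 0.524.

For a paired (one-sample on differences) test: n = ((z_{α/2} + z_β) / d)².
z_{α/2} + z_β = 2.576 + 0.524 = 3.100.
n = (3.100 / 0.58)² = 5.345² = 28.57.
Round up.

n = 29 pairs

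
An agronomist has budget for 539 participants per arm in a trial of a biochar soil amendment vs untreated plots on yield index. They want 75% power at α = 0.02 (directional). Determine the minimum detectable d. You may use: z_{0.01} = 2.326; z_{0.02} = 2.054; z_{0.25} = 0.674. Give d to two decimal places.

d_min ≈ 0.17

For two independent groups of n = 539 each: d_min = (z_{α} + z_β)·√(2/n).
z-sum = 2.054 + 0.674 = 2.728.
d_min = 2.728 × √(2/539) = 2.728 × 0.0609 = 0.166.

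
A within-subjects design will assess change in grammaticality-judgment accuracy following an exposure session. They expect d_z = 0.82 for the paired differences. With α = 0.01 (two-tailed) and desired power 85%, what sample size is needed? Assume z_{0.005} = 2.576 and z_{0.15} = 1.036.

n = 20 pairs

For a paired (one-sample on differences) test: n = ((z_{α/2} + z_β) / d)².
z_{α/2} + z_β = 2.576 + 1.036 = 3.612.
n = (3.612 / 0.82)² = 4.405² = 19.40.
Round up.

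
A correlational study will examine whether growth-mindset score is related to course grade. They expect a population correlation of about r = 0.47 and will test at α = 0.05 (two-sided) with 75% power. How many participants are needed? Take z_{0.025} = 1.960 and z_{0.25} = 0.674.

n = 30

Fisher's z: C = ½·ln((1+r)/(1−r)) = ½·ln(2.7736) = 0.5101.
n = ((z_{α/2} + z_β)/C)² + 3.
(1.960 + 0.674) / 0.5101 = 2.634 / 0.5101 = 5.164.
n = 5.164² + 3 = 26.66 + 3 = 29.7.
Round up.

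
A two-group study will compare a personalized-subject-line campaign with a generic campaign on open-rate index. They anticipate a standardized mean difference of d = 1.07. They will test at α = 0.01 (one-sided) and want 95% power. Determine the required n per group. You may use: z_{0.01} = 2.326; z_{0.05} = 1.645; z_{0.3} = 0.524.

n = 28 per group

For two independent groups with equal n: n = 2·((z_{α} + z_β) / d)².
z_{α} + z_β = 2.326 + 1.645 = 3.971.
n = 2 × (3.971 / 1.07)² = 2 × 3.711² = 2 × 13.77 = 27.5.
Round up to the next whole participant.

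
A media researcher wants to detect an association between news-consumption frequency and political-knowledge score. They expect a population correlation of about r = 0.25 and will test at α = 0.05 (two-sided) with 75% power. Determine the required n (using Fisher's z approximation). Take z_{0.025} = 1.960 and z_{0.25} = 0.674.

Fisher's z: C = ½·ln((1+r)/(1−r)) = ½·ln(1.6667) = 0.2554.
n = ((z_{α/2} + z_β)/C)² + 3.
(1.960 + 0.674) / 0.2554 = 2.634 / 0.2554 = 10.313.
n = 10.313² + 3 = 106.36 + 3 = 109.4.
Round up.

n = 110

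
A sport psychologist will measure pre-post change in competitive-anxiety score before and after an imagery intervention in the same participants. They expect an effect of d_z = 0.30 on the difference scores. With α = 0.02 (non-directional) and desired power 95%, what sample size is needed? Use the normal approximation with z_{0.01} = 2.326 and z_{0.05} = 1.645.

n = 176 pairs

For a paired (one-sample on differences) test: n = ((z_{α/2} + z_β) / d)².
z_{α/2} + z_β = 2.326 + 1.645 = 3.971.
n = (3.971 / 0.30)² = 13.237² = 175.21.
Round up.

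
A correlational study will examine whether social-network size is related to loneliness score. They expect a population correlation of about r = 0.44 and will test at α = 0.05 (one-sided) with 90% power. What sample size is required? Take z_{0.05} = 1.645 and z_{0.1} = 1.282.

Fisher's z: C = ½·ln((1+r)/(1−r)) = ½·ln(2.5714) = 0.4722.
n = ((z_{α} + z_β)/C)² + 3.
(1.645 + 1.282) / 0.4722 = 2.927 / 0.4722 = 6.199.
n = 6.199² + 3 = 38.42 + 3 = 41.4.
Round up.

n = 42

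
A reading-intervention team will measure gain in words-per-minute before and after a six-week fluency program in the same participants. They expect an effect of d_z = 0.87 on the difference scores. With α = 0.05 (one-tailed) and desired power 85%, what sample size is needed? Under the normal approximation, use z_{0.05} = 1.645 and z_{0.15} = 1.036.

n = 10 pairs

For a paired (one-sample on differences) test: n = ((z_{α} + z_β) / d)².
z_{α} + z_β = 1.645 + 1.036 = 2.681.
n = (2.681 / 0.87)² = 3.082² = 9.50.
Round up.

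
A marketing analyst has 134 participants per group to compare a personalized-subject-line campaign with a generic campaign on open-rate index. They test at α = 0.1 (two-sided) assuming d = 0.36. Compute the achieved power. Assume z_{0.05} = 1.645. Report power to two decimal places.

For two equal groups, power = Φ(d·√(n/2) − z_{α/2}).
d·√(n/2) = 0.36 × √(134/2) = 0.36 × 8.185 = 2.947.
z_β = 2.947 − 1.645 = 1.302.
Power = Φ(1.302) = 0.903.

power ≈ 0.90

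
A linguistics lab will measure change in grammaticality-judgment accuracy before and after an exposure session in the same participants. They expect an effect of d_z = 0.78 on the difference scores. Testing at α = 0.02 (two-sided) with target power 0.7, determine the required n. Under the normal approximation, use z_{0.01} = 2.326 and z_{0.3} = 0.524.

For a paired (one-sample on differences) test: n = ((z_{α/2} + z_β) / d)².
z_{α/2} + z_β = 2.326 + 0.524 = 2.850.
n = (2.850 / 0.78)² = 3.654² = 13.35.
Round up.

n = 14 pairs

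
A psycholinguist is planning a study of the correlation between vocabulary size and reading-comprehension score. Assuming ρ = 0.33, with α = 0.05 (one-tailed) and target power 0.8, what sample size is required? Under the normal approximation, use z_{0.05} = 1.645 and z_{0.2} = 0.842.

n = 56

Fisher's z: C = ½·ln((1+r)/(1−r)) = ½·ln(1.9851) = 0.3428.
n = ((z_{α} + z_β)/C)² + 3.
(1.645 + 0.842) / 0.3428 = 2.487 / 0.3428 = 7.255.
n = 7.255² + 3 = 52.63 + 3 = 55.6.
Round up.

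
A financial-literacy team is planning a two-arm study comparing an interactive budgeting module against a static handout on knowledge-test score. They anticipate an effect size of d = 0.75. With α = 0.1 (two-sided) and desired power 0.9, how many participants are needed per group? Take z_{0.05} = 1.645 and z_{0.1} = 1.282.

For two independent groups with equal n: n = 2·((z_{α/2} + z_β) / d)².
z_{α/2} + z_β = 1.645 + 1.282 = 2.927.
n = 2 × (2.927 / 0.75)² = 2 × 3.903² = 2 × 15.23 = 30.5.
Round up to the next whole participant.

n = 31 per group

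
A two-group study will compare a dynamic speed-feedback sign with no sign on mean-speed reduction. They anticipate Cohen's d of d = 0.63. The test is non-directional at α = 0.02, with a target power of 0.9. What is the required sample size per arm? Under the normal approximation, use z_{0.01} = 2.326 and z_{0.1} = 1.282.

n = 66 per group

For two independent groups with equal n: n = 2·((z_{α/2} + z_β) / d)².
z_{α/2} + z_β = 2.326 + 1.282 = 3.608.
n = 2 × (3.608 / 0.63)² = 2 × 5.727² = 2 × 32.80 = 65.6.
Round up to the next whole participant.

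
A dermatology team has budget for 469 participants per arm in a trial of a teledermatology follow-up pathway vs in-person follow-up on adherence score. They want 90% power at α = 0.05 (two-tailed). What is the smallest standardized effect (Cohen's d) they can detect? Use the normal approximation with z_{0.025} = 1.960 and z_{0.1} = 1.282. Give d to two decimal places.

d_min ≈ 0.21

For two independent groups of n = 469 each: d_min = (z_{α/2} + z_β)·√(2/n).
z-sum = 1.960 + 1.282 = 3.242.
d_min = 3.242 × √(2/469) = 3.242 × 0.0653 = 0.212.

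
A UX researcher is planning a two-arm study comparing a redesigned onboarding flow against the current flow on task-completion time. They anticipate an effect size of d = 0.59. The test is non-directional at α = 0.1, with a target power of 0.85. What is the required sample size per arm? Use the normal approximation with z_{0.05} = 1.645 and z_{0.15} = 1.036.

n = 42 per group

For two independent groups with equal n: n = 2·((z_{α/2} + z_β) / d)².
z_{α/2} + z_β = 1.645 + 1.036 = 2.681.
n = 2 × (2.681 / 0.59)² = 2 × 4.544² = 2 × 20.65 = 41.3.
Round up to the next whole participant.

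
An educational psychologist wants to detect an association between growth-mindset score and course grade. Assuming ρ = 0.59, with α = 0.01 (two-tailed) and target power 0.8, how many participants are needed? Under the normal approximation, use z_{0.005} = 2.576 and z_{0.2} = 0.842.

n = 29

Fisher's z: C = ½·ln((1+r)/(1−r)) = ½·ln(3.8780) = 0.6777.
n = ((z_{α/2} + z_β)/C)² + 3.
(2.576 + 0.842) / 0.6777 = 3.418 / 0.6777 = 5.044.
n = 5.044² + 3 = 25.44 + 3 = 28.4.
Round up.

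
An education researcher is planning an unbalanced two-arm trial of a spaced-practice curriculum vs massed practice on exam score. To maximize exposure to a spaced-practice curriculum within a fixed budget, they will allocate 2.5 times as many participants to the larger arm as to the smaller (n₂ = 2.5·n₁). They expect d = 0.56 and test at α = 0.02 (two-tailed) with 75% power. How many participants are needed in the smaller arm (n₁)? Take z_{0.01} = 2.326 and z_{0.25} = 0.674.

n₁ = 41

With allocation ratio k = n₂/n₁ = 2.5, Var(x̄₁−x̄₂) = σ²(1/n₁ + 1/(k·n₁)) = σ²·(k+1)/(k·n₁).
So n₁ = (1 + 1/k)·((z_{α/2} + z_β)/d)² = 1.400 × (3.000/0.56)².
n₁ = 1.400 × 28.70 = 40.2.
Round up: n₁ = 41, giving n₂ = ⌈2.5 × 41⌉ = ⌈102.5⌉ = 103.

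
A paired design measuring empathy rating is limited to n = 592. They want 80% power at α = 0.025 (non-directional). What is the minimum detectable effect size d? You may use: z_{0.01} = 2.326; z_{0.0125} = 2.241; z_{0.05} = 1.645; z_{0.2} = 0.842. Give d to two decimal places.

For a single sample (or paired design) of n = 592: d_min = (z_{α/2} + z_β)/√n.
z-sum = 2.241 + 0.842 = 3.083.
d_min = 3.083 / √592 = 3.083 / 24.331 = 0.127.

d_min ≈ 0.13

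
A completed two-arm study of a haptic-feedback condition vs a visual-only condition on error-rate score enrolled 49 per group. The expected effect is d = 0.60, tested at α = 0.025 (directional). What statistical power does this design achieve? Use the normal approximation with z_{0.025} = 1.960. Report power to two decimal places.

For two equal groups, power = Φ(d·√(n/2) − z_{α}).
d·√(n/2) = 0.60 × √(49/2) = 0.60 × 4.950 = 2.970.
z_β = 2.970 − 1.960 = 1.010.
Power = Φ(1.010) = 0.844.

power ≈ 0.84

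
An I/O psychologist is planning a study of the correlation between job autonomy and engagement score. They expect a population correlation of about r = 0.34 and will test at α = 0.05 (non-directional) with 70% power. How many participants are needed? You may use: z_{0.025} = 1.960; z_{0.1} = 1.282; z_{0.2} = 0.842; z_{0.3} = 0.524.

n = 53

Fisher's z: C = ½·ln((1+r)/(1−r)) = ½·ln(2.0303) = 0.3541.
n = ((z_{α/2} + z_β)/C)² + 3.
(1.960 + 0.524) / 0.3541 = 2.484 / 0.3541 = 7.015.
n = 7.015² + 3 = 49.21 + 3 = 52.2.
Round up.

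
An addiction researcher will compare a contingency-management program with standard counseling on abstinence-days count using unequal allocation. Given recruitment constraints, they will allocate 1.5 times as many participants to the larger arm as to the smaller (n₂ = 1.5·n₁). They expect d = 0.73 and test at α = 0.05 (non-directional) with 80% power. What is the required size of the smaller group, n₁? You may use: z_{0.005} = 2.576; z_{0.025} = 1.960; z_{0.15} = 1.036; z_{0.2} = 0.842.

With allocation ratio k = n₂/n₁ = 1.5, Var(x̄₁−x̄₂) = σ²(1/n₁ + 1/(k·n₁)) = σ²·(k+1)/(k·n₁).
So n₁ = (1 + 1/k)·((z_{α/2} + z_β)/d)² = 1.667 × (2.802/0.73)².
n₁ = 1.667 × 14.73 = 24.6.
Round up: n₁ = 25, giving n₂ = ⌈1.5 × 25⌉ = ⌈37.5⌉ = 38.

n₁ = 25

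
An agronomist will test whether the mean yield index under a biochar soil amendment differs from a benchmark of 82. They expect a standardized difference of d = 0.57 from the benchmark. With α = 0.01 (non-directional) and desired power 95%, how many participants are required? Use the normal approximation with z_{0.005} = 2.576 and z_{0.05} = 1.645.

n = 55

For a one-sample test: n = ((z_{α/2} + z_β) / d)².
z_{α/2} + z_β = 2.576 + 1.645 = 4.221.
n = (4.221 / 0.57)² = 7.405² = 54.84.
Round up.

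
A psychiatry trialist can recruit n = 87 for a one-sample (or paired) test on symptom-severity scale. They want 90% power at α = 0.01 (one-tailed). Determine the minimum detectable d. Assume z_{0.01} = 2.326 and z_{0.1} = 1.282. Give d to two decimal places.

For a single sample (or paired design) of n = 87: d_min = (z_{α} + z_β)/√n.
z-sum = 2.326 + 1.282 = 3.608.
d_min = 3.608 / √87 = 3.608 / 9.327 = 0.387.

d_min ≈ 0.39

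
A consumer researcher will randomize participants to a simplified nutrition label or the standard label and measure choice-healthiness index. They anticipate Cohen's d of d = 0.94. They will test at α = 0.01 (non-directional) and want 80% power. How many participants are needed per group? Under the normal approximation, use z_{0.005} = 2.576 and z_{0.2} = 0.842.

n = 27 per group

For two independent groups with equal n: n = 2·((z_{α/2} + z_β) / d)².
z_{α/2} + z_β = 2.576 + 0.842 = 3.418.
n = 2 × (3.418 / 0.94)² = 2 × 3.636² = 2 × 13.22 = 26.4.
Round up to the next whole participant.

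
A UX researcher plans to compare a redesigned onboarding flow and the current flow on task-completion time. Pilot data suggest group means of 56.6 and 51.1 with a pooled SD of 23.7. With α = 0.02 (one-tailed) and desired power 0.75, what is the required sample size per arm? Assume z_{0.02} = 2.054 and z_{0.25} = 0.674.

Cohen's d = |M₁ − M₂| / SD_pooled = |56.6 − 51.1| / 23.7 = 5.5 / 23.7 = 0.232.
For two independent groups with equal n: n = 2·((z_{α} + z_β) / d)².
z_{α} + z_β = 2.054 + 0.674 = 2.728.
n = 2 × (2.728 / 0.232)² = 2 × 11.759² = 2 × 138.27 = 276.5.
Round up to the next whole participant.

n = 277 per group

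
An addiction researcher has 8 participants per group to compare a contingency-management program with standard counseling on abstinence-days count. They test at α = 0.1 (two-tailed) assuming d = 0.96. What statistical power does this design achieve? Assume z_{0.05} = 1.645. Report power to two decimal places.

power ≈ 0.61

For two equal groups, power = Φ(d·√(n/2) − z_{α/2}).
d·√(n/2) = 0.96 × √(8/2) = 0.96 × 2.000 = 1.920.
z_β = 1.920 − 1.645 = 0.275.
Power = Φ(0.275) = 0.608.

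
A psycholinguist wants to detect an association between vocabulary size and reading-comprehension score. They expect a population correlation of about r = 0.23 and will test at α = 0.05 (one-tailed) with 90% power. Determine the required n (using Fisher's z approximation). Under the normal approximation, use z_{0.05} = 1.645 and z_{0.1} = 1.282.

Fisher's z: C = ½·ln((1+r)/(1−r)) = ½·ln(1.5974) = 0.2342.
n = ((z_{α} + z_β)/C)² + 3.
(1.645 + 1.282) / 0.2342 = 2.927 / 0.2342 = 12.498.
n = 12.498² + 3 = 156.20 + 3 = 159.2.
Round up.

n = 160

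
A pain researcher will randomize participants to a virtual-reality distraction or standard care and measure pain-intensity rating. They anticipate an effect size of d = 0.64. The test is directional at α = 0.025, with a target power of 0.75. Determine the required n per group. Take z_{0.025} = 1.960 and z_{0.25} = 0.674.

n = 34 per group

For two independent groups with equal n: n = 2·((z_{α} + z_β) / d)².
z_{α} + z_β = 1.960 + 0.674 = 2.634.
n = 2 × (2.634 / 0.64)² = 2 × 4.116² = 2 × 16.94 = 33.9.
Round up to the next whole participant.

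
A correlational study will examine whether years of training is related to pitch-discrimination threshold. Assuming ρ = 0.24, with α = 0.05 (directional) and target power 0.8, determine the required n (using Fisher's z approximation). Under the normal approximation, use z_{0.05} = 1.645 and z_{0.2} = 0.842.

n = 107

Fisher's z: C = ½·ln((1+r)/(1−r)) = ½·ln(1.6316) = 0.2448.
n = ((z_{α} + z_β)/C)² + 3.
(1.645 + 0.842) / 0.2448 = 2.487 / 0.2448 = 10.159.
n = 10.159² + 3 = 103.21 + 3 = 106.2.
Round up.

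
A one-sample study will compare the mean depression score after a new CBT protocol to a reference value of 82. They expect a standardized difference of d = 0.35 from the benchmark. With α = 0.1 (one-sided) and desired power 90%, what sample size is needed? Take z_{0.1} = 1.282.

n = 54

For a one-sample test: n = ((z_{α} + z_β) / d)².
z_{α} + z_β = 1.282 + 1.282 = 2.564.
n = (2.564 / 0.35)² = 7.326² = 53.67.
Round up.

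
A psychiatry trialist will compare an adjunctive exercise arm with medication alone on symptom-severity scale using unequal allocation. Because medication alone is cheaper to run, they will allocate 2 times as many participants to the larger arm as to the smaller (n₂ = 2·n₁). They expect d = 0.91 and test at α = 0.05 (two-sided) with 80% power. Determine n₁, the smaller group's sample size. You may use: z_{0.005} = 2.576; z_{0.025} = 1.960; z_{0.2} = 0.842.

n₁ = 15

With allocation ratio k = n₂/n₁ = 2, Var(x̄₁−x̄₂) = σ²(1/n₁ + 1/(k·n₁)) = σ²·(k+1)/(k·n₁).
So n₁ = (1 + 1/k)·((z_{α/2} + z_β)/d)² = 1.500 × (2.802/0.91)².
n₁ = 1.500 × 9.48 = 14.2.
Round up: n₁ = 15, giving n₂ = 2 × 15 = 30.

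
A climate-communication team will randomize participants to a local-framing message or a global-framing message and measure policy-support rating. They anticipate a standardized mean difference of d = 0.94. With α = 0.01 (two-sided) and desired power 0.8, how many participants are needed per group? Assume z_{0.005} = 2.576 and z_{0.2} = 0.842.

n = 27 per group

For two independent groups with equal n: n = 2·((z_{α/2} + z_β) / d)².
z_{α/2} + z_β = 2.576 + 0.842 = 3.418.
n = 2 × (3.418 / 0.94)² = 2 × 3.636² = 2 × 13.22 = 26.4.
Round up to the next whole participant.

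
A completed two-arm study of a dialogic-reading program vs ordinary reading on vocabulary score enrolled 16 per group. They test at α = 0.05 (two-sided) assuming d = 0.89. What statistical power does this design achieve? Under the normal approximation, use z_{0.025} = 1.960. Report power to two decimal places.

power ≈ 0.71

For two equal groups, power = Φ(d·√(n/2) − z_{α/2}).
d·√(n/2) = 0.89 × √(16/2) = 0.89 × 2.828 = 2.517.
z_β = 2.517 − 1.960 = 0.557.
Power = Φ(0.557) = 0.711.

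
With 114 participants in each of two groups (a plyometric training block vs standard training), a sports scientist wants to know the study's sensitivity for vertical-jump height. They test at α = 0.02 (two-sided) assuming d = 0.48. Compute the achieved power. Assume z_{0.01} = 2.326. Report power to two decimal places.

For two equal groups, power = Φ(d·√(n/2) − z_{α/2}).
d·√(n/2) = 0.48 × √(114/2) = 0.48 × 7.550 = 3.624.
z_β = 3.624 − 2.326 = 1.298.
Power = Φ(1.298) = 0.903.

power ≈ 0.90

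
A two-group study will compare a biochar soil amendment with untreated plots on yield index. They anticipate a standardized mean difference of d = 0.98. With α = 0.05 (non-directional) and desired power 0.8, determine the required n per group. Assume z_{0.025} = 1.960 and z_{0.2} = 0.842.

n = 17 per group

For two independent groups with equal n: n = 2·((z_{α/2} + z_β) / d)².
z_{α/2} + z_β = 1.960 + 0.842 = 2.802.
n = 2 × (2.802 / 0.98)² = 2 × 2.859² = 2 × 8.17 = 16.3.
Round up to the next whole participant.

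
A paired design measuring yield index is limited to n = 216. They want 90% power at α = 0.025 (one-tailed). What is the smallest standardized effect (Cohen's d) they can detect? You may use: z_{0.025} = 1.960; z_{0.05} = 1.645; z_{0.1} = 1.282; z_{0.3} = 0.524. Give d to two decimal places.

For a single sample (or paired design) of n = 216: d_min = (z_{α} + z_β)/√n.
z-sum = 1.960 + 1.282 = 3.242.
d_min = 3.242 / √216 = 3.242 / 14.697 = 0.221.

d_min ≈ 0.22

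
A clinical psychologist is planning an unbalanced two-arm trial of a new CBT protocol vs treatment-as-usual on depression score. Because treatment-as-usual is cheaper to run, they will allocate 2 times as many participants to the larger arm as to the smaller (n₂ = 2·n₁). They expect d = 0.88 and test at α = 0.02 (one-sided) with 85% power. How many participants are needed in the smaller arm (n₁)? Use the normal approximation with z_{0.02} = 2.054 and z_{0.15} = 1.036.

n₁ = 19

With allocation ratio k = n₂/n₁ = 2, Var(x̄₁−x̄₂) = σ²(1/n₁ + 1/(k·n₁)) = σ²·(k+1)/(k·n₁).
So n₁ = (1 + 1/k)·((z_{α} + z_β)/d)² = 1.500 × (3.090/0.88)².
n₁ = 1.500 × 12.33 = 18.5.
Round up: n₁ = 19, giving n₂ = 2 × 19 = 38.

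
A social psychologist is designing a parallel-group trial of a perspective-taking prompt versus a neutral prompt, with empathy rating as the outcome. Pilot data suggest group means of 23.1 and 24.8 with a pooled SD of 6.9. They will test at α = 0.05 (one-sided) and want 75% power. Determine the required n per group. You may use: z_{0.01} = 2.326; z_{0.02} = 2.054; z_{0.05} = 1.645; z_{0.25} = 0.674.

Cohen's d = |M₁ − M₂| / SD_pooled = |23.1 − 24.8| / 6.9 = 1.7 / 6.9 = 0.246.
For two independent groups with equal n: n = 2·((z_{α} + z_β) / d)².
z_{α} + z_β = 1.645 + 0.674 = 2.319.
n = 2 × (2.319 / 0.246)² = 2 × 9.427² = 2 × 88.87 = 177.7.
Round up to the next whole participant.

n = 178 per group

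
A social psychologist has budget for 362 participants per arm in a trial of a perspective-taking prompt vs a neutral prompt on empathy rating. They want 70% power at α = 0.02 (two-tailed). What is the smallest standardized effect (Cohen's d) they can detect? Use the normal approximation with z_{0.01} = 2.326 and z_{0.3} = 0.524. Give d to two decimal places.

For two independent groups of n = 362 each: d_min = (z_{α/2} + z_β)·√(2/n).
z-sum = 2.326 + 0.524 = 2.850.
d_min = 2.850 × √(2/362) = 2.850 × 0.0743 = 0.212.

d_min ≈ 0.21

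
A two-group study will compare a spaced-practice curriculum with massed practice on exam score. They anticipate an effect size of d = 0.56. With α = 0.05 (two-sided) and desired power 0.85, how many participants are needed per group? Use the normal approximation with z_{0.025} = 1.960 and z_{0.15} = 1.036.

For two independent groups with equal n: n = 2·((z_{α/2} + z_β) / d)².
z_{α/2} + z_β = 1.960 + 1.036 = 2.996.
n = 2 × (2.996 / 0.56)² = 2 × 5.350² = 2 × 28.62 = 57.2.
Round up to the next whole participant.

n = 58 per group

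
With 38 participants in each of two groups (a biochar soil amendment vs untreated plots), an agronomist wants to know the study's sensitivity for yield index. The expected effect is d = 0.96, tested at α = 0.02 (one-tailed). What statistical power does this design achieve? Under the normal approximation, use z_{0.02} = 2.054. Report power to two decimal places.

For two equal groups, power = Φ(d·√(n/2) − z_{α}).
d·√(n/2) = 0.96 × √(38/2) = 0.96 × 4.359 = 4.185.
z_β = 4.185 − 2.054 = 2.131.
Power = Φ(2.131) = 0.983.

power ≈ 0.98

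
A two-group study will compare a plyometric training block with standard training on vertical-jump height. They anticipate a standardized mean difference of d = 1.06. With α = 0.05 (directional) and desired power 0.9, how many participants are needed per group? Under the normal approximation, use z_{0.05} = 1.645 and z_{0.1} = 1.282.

For two independent groups with equal n: n = 2·((z_{α} + z_β) / d)².
z_{α} + z_β = 1.645 + 1.282 = 2.927.
n = 2 × (2.927 / 1.06)² = 2 × 2.761² = 2 × 7.62 = 15.2.
Round up to the next whole participant.

n = 16 per group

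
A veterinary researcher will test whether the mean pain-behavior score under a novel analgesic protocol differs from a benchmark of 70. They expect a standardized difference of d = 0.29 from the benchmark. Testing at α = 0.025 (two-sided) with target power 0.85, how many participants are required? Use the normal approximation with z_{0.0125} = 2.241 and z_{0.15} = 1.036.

n = 128

For a one-sample test: n = ((z_{α/2} + z_β) / d)².
z_{α/2} + z_β = 2.241 + 1.036 = 3.277.
n = (3.277 / 0.29)² = 11.300² = 127.69.
Round up.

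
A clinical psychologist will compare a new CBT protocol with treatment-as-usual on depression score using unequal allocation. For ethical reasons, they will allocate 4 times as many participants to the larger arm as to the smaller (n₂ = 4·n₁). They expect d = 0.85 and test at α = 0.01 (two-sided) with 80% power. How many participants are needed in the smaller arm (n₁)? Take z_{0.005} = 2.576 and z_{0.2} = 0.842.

n₁ = 21

With allocation ratio k = n₂/n₁ = 4, Var(x̄₁−x̄₂) = σ²(1/n₁ + 1/(k·n₁)) = σ²·(k+1)/(k·n₁).
So n₁ = (1 + 1/k)·((z_{α/2} + z_β)/d)² = 1.250 × (3.418/0.85)².
n₁ = 1.250 × 16.17 = 20.2.
Round up: n₁ = 21, giving n₂ = 4 × 21 = 84.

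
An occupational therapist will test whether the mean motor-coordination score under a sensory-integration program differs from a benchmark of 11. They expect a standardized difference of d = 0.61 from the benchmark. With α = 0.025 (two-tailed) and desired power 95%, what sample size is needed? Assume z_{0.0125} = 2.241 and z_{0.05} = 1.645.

For a one-sample test: n = ((z_{α/2} + z_β) / d)².
z_{α/2} + z_β = 2.241 + 1.645 = 3.886.
n = (3.886 / 0.61)² = 6.370² = 40.58.
Round up.

n = 41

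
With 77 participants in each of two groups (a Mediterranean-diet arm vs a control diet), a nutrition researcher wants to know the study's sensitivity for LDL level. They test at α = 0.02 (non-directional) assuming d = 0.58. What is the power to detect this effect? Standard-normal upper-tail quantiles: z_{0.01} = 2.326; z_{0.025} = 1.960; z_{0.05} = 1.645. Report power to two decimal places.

power ≈ 0.90

For two equal groups, power = Φ(d·√(n/2) − z_{α/2}).
d·√(n/2) = 0.58 × √(77/2) = 0.58 × 6.205 = 3.599.
z_β = 3.599 − 2.326 = 1.273.
Power = Φ(1.273) = 0.898.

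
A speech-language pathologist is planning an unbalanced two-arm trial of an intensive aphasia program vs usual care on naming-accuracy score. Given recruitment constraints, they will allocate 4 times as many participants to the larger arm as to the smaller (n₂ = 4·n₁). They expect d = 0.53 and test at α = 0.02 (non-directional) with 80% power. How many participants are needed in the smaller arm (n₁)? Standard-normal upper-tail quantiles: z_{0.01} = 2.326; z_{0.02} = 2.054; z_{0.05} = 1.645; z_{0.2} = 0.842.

With allocation ratio k = n₂/n₁ = 4, Var(x̄₁−x̄₂) = σ²(1/n₁ + 1/(k·n₁)) = σ²·(k+1)/(k·n₁).
So n₁ = (1 + 1/k)·((z_{α/2} + z_β)/d)² = 1.250 × (3.168/0.53)².
n₁ = 1.250 × 35.73 = 44.7.
Round up: n₁ = 45, giving n₂ = 4 × 45 = 180.

n₁ = 45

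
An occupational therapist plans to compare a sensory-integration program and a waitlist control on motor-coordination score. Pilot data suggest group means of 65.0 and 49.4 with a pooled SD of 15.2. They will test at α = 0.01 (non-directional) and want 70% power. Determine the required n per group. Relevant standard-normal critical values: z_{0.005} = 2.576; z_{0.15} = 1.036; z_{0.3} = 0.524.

Cohen's d = |M₁ − M₂| / SD_pooled = |65.0 − 49.4| / 15.2 = 15.6 / 15.2 = 1.026.
For two independent groups with equal n: n = 2·((z_{α/2} + z_β) / d)².
z_{α/2} + z_β = 2.576 + 0.524 = 3.100.
n = 2 × (3.100 / 1.026)² = 2 × 3.021² = 2 × 9.13 = 18.3.
Round up to the next whole participant.

n = 19 per group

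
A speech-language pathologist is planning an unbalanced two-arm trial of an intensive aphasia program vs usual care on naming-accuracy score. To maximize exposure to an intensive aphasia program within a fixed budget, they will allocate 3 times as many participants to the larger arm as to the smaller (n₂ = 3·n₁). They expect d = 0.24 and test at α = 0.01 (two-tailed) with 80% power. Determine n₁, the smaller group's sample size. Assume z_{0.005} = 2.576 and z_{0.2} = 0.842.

With allocation ratio k = n₂/n₁ = 3, Var(x̄₁−x̄₂) = σ²(1/n₁ + 1/(k·n₁)) = σ²·(k+1)/(k·n₁).
So n₁ = (1 + 1/k)·((z_{α/2} + z_β)/d)² = 1.333 × (3.418/0.24)².
n₁ = 1.333 × 202.83 = 270.4.
Round up: n₁ = 271, giving n₂ = 3 × 271 = 813.

n₁ = 271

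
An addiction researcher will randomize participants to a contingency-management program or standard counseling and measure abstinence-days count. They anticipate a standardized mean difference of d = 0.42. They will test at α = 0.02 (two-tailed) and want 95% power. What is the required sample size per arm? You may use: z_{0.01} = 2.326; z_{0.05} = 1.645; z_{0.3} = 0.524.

n = 179 per group

For two independent groups with equal n: n = 2·((z_{α/2} + z_β) / d)².
z_{α/2} + z_β = 2.326 + 1.645 = 3.971.
n = 2 × (3.971 / 0.42)² = 2 × 9.455² = 2 × 89.39 = 178.8.
Round up to the next whole participant.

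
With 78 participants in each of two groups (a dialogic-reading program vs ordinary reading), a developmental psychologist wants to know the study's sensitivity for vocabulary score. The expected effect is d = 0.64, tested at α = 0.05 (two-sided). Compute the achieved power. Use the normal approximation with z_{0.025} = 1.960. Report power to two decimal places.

power ≈ 0.98

For two equal groups, power = Φ(d·√(n/2) − z_{α/2}).
d·√(n/2) = 0.64 × √(78/2) = 0.64 × 6.245 = 3.997.
z_β = 3.997 − 1.960 = 2.037.
Power = Φ(2.037) = 0.979.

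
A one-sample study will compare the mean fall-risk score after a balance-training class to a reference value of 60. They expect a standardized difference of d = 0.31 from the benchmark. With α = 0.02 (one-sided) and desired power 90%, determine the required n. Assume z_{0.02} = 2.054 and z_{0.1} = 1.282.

n = 116

For a one-sample test: n = ((z_{α} + z_β) / d)².
z_{α} + z_β = 2.054 + 1.282 = 3.336.
n = (3.336 / 0.31)² = 10.761² = 115.81.
Round up.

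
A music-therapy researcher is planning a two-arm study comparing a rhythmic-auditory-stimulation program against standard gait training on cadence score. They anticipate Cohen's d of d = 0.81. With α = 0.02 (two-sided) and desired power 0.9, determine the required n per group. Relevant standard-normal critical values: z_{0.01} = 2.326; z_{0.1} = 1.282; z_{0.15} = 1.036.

n = 40 per group

For two independent groups with equal n: n = 2·((z_{α/2} + z_β) / d)².
z_{α/2} + z_β = 2.326 + 1.282 = 3.608.
n = 2 × (3.608 / 0.81)² = 2 × 4.454² = 2 × 19.84 = 39.7.
Round up to the next whole participant.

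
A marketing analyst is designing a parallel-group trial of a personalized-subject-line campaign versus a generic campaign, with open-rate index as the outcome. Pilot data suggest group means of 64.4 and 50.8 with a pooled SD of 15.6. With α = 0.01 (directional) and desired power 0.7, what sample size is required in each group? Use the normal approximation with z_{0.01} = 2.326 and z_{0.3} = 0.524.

n = 22 per group

Cohen's d = |M₁ − M₂| / SD_pooled = |64.4 − 50.8| / 15.6 = 13.6 / 15.6 = 0.872.
For two independent groups with equal n: n = 2·((z_{α} + z_β) / d)².
z_{α} + z_β = 2.326 + 0.524 = 2.850.
n = 2 × (2.850 / 0.872)² = 2 × 3.268² = 2 × 10.68 = 21.4.
Round up to the next whole participant.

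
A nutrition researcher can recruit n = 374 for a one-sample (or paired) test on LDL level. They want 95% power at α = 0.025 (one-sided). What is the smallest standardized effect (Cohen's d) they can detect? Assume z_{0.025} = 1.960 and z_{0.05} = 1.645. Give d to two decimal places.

d_min ≈ 0.19

For a single sample (or paired design) of n = 374: d_min = (z_{α} + z_β)/√n.
z-sum = 1.960 + 1.645 = 3.605.
d_min = 3.605 / √374 = 3.605 / 19.339 = 0.186.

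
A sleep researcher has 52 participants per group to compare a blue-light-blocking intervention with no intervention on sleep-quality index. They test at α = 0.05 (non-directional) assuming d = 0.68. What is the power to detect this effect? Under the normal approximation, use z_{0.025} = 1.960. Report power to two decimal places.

For two equal groups, power = Φ(d·√(n/2) − z_{α/2}).
d·√(n/2) = 0.68 × √(52/2) = 0.68 × 5.099 = 3.467.
z_β = 3.467 − 1.960 = 1.507.
Power = Φ(1.507) = 0.934.

power ≈ 0.93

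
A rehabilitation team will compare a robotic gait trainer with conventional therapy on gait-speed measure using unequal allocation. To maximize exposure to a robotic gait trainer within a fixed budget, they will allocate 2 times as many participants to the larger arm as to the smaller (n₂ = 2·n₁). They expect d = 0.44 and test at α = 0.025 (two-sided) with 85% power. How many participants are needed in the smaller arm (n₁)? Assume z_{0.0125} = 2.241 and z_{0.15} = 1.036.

With allocation ratio k = n₂/n₁ = 2, Var(x̄₁−x̄₂) = σ²(1/n₁ + 1/(k·n₁)) = σ²·(k+1)/(k·n₁).
So n₁ = (1 + 1/k)·((z_{α/2} + z_β)/d)² = 1.500 × (3.277/0.44)².
n₁ = 1.500 × 55.47 = 83.2.
Round up: n₁ = 84, giving n₂ = 2 × 84 = 168.

n₁ = 84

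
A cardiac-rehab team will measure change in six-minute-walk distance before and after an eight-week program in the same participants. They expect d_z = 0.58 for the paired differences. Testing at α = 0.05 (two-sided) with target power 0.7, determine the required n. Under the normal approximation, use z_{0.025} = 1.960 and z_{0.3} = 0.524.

For a paired (one-sample on differences) test: n = ((z_{α/2} + z_β) / d)².
z_{α/2} + z_β = 1.960 + 0.524 = 2.484.
n = (2.484 / 0.58)² = 4.283² = 18.34.
Round up.

n = 19 pairs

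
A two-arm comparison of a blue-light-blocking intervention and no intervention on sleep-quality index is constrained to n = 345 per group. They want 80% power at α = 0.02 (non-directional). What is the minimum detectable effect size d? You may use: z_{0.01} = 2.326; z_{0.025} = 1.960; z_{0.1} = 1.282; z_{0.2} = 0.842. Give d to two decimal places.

d_min ≈ 0.24

For two independent groups of n = 345 each: d_min = (z_{α/2} + z_β)·√(2/n).
z-sum = 2.326 + 0.842 = 3.168.
d_min = 3.168 × √(2/345) = 3.168 × 0.0761 = 0.241.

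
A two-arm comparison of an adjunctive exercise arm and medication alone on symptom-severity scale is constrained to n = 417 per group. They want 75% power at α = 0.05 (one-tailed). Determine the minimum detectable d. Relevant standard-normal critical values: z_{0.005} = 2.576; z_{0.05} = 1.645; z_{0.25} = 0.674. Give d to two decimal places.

d_min ≈ 0.16

For two independent groups of n = 417 each: d_min = (z_{α} + z_β)·√(2/n).
z-sum = 1.645 + 0.674 = 2.319.
d_min = 2.319 × √(2/417) = 2.319 × 0.0693 = 0.161.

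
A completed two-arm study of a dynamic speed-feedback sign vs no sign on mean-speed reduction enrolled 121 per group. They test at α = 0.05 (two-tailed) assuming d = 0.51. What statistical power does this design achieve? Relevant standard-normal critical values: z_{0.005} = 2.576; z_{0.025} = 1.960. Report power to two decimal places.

power ≈ 0.98

For two equal groups, power = Φ(d·√(n/2) − z_{α/2}).
d·√(n/2) = 0.51 × √(121/2) = 0.51 × 7.778 = 3.967.
z_β = 3.967 − 1.960 = 2.007.
Power = Φ(2.007) = 0.978.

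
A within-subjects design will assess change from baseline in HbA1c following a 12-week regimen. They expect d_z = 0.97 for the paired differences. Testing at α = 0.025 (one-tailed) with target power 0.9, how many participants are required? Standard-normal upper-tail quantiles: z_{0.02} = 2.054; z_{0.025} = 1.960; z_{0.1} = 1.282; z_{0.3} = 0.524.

For a paired (one-sample on differences) test: n = ((z_{α} + z_β) / d)².
z_{α} + z_β = 1.960 + 1.282 = 3.242.
n = (3.242 / 0.97)² = 3.342² = 11.17.
Round up.

n = 12 pairs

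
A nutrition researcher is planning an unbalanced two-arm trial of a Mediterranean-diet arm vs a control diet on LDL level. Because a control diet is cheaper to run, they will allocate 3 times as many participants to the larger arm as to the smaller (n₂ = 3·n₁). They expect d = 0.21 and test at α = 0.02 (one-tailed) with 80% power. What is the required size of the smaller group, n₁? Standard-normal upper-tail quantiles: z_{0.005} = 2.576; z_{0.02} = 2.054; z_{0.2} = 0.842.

With allocation ratio k = n₂/n₁ = 3, Var(x̄₁−x̄₂) = σ²(1/n₁ + 1/(k·n₁)) = σ²·(k+1)/(k·n₁).
So n₁ = (1 + 1/k)·((z_{α} + z_β)/d)² = 1.333 × (2.896/0.21)².
n₁ = 1.333 × 190.18 = 253.6.
Round up: n₁ = 254, giving n₂ = 3 × 254 = 762.

n₁ = 254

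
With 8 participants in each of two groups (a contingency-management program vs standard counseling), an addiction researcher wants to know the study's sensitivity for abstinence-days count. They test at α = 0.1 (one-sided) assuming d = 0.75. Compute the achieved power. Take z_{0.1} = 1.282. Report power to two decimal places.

For two equal groups, power = Φ(d·√(n/2) − z_{α}).
d·√(n/2) = 0.75 × √(8/2) = 0.75 × 2.000 = 1.500.
z_β = 1.500 − 1.282 = 0.218.
Power = Φ(0.218) = 0.586.

power ≈ 0.59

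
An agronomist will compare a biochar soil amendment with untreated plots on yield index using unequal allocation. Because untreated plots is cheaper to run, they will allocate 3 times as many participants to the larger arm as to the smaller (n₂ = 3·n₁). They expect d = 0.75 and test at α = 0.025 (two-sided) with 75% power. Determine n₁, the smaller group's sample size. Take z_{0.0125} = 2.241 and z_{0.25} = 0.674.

n₁ = 21

With allocation ratio k = n₂/n₁ = 3, Var(x̄₁−x̄₂) = σ²(1/n₁ + 1/(k·n₁)) = σ²·(k+1)/(k·n₁).
So n₁ = (1 + 1/k)·((z_{α/2} + z_β)/d)² = 1.333 × (2.915/0.75)².
n₁ = 1.333 × 15.11 = 20.1.
Round up: n₁ = 21, giving n₂ = 3 × 21 = 63.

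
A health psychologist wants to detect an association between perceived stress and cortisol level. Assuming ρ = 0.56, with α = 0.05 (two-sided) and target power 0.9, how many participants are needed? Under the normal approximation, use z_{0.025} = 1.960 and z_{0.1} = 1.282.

Fisher's z: C = ½·ln((1+r)/(1−r)) = ½·ln(3.5455) = 0.6328.
n = ((z_{α/2} + z_β)/C)² + 3.
(1.960 + 1.282) / 0.6328 = 3.242 / 0.6328 = 5.123.
n = 5.123² + 3 = 26.25 + 3 = 29.2.
Round up.

n = 30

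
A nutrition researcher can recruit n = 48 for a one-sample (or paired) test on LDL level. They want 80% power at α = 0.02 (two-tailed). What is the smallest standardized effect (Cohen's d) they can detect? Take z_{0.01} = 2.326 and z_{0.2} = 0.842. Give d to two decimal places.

d_min ≈ 0.46

For a single sample (or paired design) of n = 48: d_min = (z_{α/2} + z_β)/√n.
z-sum = 2.326 + 0.842 = 3.168.
d_min = 3.168 / √48 = 3.168 / 6.928 = 0.457.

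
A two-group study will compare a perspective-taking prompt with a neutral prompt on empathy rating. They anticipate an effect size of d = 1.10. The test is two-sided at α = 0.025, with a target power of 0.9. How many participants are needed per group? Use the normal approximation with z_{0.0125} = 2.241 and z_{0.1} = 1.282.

n = 21 per group

For two independent groups with equal n: n = 2·((z_{α/2} + z_β) / d)².
z_{α/2} + z_β = 2.241 + 1.282 = 3.523.
n = 2 × (3.523 / 1.10)² = 2 × 3.203² = 2 × 10.26 = 20.5.
Round up to the next whole participant.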